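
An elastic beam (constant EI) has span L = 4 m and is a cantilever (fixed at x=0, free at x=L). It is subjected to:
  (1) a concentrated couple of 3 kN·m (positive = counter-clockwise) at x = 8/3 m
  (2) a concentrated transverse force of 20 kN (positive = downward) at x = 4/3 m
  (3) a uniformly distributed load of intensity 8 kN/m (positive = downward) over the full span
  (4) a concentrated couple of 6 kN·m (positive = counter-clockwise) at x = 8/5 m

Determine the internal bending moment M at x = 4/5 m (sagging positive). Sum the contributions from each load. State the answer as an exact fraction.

M(4/5) = -3197/75 kN·m

Load 1 — applied couple M₀=3 kN·m at a=8/3 m (b=L-a=4/3):
  M_1 = M₀  [x≤a] = 3 = 3 kN·m
Load 2 — point force P=20 kN at a=4/3 m (b=L-a=8/3):
  M_2 = -P(a-x)  [x≤a] = -20·((4/3)-(4/5)) = -32/3 kN·m
Load 3 — uniform load w=8 kN/m over full span:
  M_3 = -w(L-x)²/2 = -8·(4-(4/5))²/2 = -1024/25 kN·m
Load 4 — applied couple M₀=6 kN·m at a=8/5 m (b=L-a=12/5):
  M_4 = M₀  [x≤a] = 6 = 6 kN·m
Superposition: M = Σ M_i = -3197/75 kN·m ≈ -42.626667 kN·m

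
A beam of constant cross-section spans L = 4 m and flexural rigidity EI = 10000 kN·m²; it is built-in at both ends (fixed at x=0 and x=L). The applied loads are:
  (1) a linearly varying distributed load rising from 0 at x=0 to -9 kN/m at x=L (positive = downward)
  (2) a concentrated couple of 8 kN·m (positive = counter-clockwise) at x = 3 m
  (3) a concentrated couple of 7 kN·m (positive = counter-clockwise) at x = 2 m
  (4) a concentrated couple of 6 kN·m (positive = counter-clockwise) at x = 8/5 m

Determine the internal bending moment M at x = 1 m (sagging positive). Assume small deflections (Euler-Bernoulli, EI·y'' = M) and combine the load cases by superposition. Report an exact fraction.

M(1) = 46/25 kN·m

Load 1 — triangular load w₀=-9 kN/m (0→w₀ over full span):
  M_1 = 3w₀Lx/20 - w₀L²/30 - w₀x³/(6L) = 3·(-9)·4·1/20 - (-9)·4²/30 - (-9)·1³/(6·4) = -9/40 kN·m
Load 2 — applied couple M₀=8 kN·m at a=3 m (b=L-a=1):
  M_2 = R_Ax - M_A  [x≤a] with R_A=9/4, M_A=5/2 = (9/4)·1 - (5/2) = -1/4 kN·m
Load 3 — applied couple M₀=7 kN·m at a=2 m (b=L-a=2):
  M_3 = R_Ax - M_A  [x≤a] with R_A=21/8, M_A=7/4 = (21/8)·1 - (7/4) = 7/8 kN·m
Load 4 — applied couple M₀=6 kN·m at a=8/5 m (b=L-a=12/5):
  M_4 = R_Ax - M_A  [x≤a] with R_A=54/25, M_A=18/25 = (54/25)·1 - (18/25) = 36/25 kN·m
Superposition: M = Σ M_i = 46/25 kN·m ≈ 1.840000 kN·m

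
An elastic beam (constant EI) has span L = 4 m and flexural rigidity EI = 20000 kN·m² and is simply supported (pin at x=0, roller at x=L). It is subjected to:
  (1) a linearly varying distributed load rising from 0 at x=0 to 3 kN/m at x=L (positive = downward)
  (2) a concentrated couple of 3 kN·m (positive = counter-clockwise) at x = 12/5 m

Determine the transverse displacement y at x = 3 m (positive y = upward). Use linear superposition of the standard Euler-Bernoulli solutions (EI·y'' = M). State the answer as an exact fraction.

Load 1 — triangular load w₀=3 kN/m (0→w₀ over full span):
  y_1 = -w₀x(7L⁴-10L²x²+3x⁴)/(360LEI) = -3·3·(7·4⁴-10·4²·3²+3·3⁴)/(360·4·20000) = -119/640000 m
Load 2 — applied couple M₀=3 kN·m at a=12/5 m (b=L-a=8/5):
  y_2 = (M₀x³/(6L)-M₀(x-a)²/2+C₁x)/EI  [x>a] with C₁=M₀(3b²-L²)/(6L)=-26/25 = (3·3³/(6·4)-3·(3-(12/5))²/2+(-26/25)·3)/20000 = -57/4000000 m
Superposition: y = Σ y_i = -3203/16000000 m ≈ -0.000200 m

y(3) = -3203/16000000 m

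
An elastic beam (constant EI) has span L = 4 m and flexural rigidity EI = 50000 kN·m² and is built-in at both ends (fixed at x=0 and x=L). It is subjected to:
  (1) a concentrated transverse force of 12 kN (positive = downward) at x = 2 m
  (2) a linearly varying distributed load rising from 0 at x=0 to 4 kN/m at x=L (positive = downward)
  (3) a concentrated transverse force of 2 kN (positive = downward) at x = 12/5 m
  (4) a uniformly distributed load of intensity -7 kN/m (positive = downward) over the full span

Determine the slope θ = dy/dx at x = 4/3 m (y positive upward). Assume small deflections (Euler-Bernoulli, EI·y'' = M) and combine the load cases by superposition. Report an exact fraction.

Load 1 — point force P=12 kN at a=2 m (b=L-a=2):
  θ_1 = -Pb²x(2aL-(3a+b)x)/(2L³EI)  [x≤a] = -12·2²·(4/3)·(2·2·4-(3·2+2)·(4/3))/(2·4³·50000) = -1/18750 rad
Load 2 — triangular load w₀=4 kN/m (0→w₀ over full span):
  θ_2 = -w₀(2x(L-x)(L-2x)(x+2L)+x²(L-x)²)/(120LEI) = -4·(2·(4/3)·(4-(4/3))·(4-2·(4/3))·((4/3)+2·4)+(4/3)²·(4-(4/3))²)/(120·4·50000) = -64/3796875 rad
Load 3 — point force P=2 kN at a=12/5 m (b=L-a=8/5):
  θ_3 = -Pb²x(2aL-(3a+b)x)/(2L³EI)  [x≤a] = -2·(8/5)²·(4/3)·(2·(12/5)·4-(3·(12/5)+(8/5))·(4/3))/(2·4³·50000) = -28/3515625 rad
Load 4 — uniform load w=-7 kN/m over full span:
  θ_4 = -wx(L-x)(L-2x)/(12EI) = -(-7)·(4/3)·(4-(4/3))·(4-2·(4/3))/(12·50000) = 14/253125 rad
Superposition: θ = Σ θ_i = -4337/189843750 rad ≈ -0.000023 rad

θ(4/3) = -4337/189843750 rad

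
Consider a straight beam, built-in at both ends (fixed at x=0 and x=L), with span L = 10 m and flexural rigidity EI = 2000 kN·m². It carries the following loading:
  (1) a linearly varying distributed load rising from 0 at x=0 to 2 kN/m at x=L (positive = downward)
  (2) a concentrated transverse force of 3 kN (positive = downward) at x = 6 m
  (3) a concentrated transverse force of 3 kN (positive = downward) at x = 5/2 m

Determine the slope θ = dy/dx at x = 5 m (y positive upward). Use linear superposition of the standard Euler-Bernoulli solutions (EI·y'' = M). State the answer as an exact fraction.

θ(5) = -1027/1920000 rad

Load 1 — triangular load w₀=2 kN/m (0→w₀ over full span):
  θ_1 = -w₀(2x(L-x)(L-2x)(x+2L)+x²(L-x)²)/(120LEI) = -2·(2·5·(10-5)·(10-2·5)·(5+2·10)+5²·(10-5)²)/(120·10·2000) = -1/1920 rad
Load 2 — point force P=3 kN at a=6 m (b=L-a=4):
  θ_2 = -Pb²x(2aL-(3a+b)x)/(2L³EI)  [x≤a] = -3·4²·5·(2·6·10-(3·6+4)·5)/(2·10³·2000) = -3/5000 rad
Load 3 — point force P=3 kN at a=5/2 m (b=L-a=15/2):
  θ_3 = Pa²(L-x)(2bL-(3b+a)(L-x))/(2L³EI)  [x>a] = 3·(5/2)²·(10-5)·(2·(15/2)·10-(3·(15/2)+(5/2))·(10-5))/(2·10³·2000) = 3/5120 rad
Superposition: θ = Σ θ_i = -1027/1920000 rad ≈ -0.000535 rad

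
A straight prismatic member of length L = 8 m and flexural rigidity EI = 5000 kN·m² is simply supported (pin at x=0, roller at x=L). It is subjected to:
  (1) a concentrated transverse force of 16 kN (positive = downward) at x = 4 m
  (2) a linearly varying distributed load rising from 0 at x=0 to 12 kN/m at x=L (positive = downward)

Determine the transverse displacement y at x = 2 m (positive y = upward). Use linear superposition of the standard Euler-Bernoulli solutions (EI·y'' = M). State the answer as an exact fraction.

Load 1 — point force P=16 kN at a=4 m (b=L-a=4):
  y_1 = -Pbx(L²-b²-x²)/(6LEI)  [x≤a] = -16·4·2·(8²-4²-2²)/(6·8·5000) = -44/1875 m
Load 2 — triangular load w₀=12 kN/m (0→w₀ over full span):
  y_2 = -w₀x(7L⁴-10L²x²+3x⁴)/(360LEI) = -12·2·(7·8⁴-10·8²·2²+3·2⁴)/(360·8·5000) = -109/2500 m
Superposition: y = Σ y_i = -503/7500 m ≈ -0.067067 m

y(2) = -503/7500 m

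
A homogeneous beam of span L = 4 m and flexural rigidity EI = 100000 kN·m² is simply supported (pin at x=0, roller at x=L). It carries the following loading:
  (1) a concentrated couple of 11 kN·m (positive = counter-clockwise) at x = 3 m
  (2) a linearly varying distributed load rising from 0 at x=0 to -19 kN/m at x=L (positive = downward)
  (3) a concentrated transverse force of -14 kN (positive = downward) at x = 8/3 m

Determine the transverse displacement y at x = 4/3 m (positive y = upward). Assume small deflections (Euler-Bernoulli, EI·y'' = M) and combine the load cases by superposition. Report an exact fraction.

Load 1 — applied couple M₀=11 kN·m at a=3 m (b=L-a=1):
  y_1 = (M₀x³/(6L)+C₁x)/EI  [x≤a] with C₁=M₀(3b²-L²)/(6L)=-143/24 = (11·(4/3)³/(6·4)+(-143/24)·(4/3))/100000 = -1111/16200000 m
Load 2 — triangular load w₀=-19 kN/m (0→w₀ over full span):
  y_2 = -w₀x(7L⁴-10L²x²+3x⁴)/(360LEI) = -(-19)·(4/3)·(7·4⁴-10·4²·(4/3)²+3·(4/3)⁴)/(360·4·100000) = 608/2278125 m
Load 3 — point force P=-14 kN at a=8/3 m (b=L-a=4/3):
  y_3 = -Pbx(L²-b²-x²)/(6LEI)  [x≤a] = -(-14)·(4/3)·(4/3)·(4²-(4/3)²-(4/3)²)/(6·4·100000) = 98/759375 m
Superposition: y = Σ y_i = 47729/145800000 m ≈ 0.000327 m

y(4/3) = 47729/145800000 m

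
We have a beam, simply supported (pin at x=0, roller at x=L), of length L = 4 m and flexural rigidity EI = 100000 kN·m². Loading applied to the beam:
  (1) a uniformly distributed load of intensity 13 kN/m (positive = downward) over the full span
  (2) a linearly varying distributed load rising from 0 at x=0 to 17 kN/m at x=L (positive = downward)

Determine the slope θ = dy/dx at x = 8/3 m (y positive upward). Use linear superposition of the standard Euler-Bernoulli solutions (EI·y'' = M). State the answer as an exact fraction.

Load 1 — uniform load w=13 kN/m over full span:
  θ_1 = -w(L³-6Lx²+4x³)/(24EI) = -13·(4³-6·4·(8/3)²+4·(8/3)³)/(24·100000) = 169/1012500 rad
Load 2 — triangular load w₀=17 kN/m (0→w₀ over full span):
  θ_2 = -w₀(7L⁴-30L²x²+15x⁴)/(360LEI) = -17·(7·4⁴-30·4²·(8/3)²+15·(8/3)⁴)/(360·4·100000) = 1547/15187500 rad
Superposition: θ = Σ θ_i = 2041/7593750 rad ≈ 0.000269 rad

θ(8/3) = 2041/7593750 rad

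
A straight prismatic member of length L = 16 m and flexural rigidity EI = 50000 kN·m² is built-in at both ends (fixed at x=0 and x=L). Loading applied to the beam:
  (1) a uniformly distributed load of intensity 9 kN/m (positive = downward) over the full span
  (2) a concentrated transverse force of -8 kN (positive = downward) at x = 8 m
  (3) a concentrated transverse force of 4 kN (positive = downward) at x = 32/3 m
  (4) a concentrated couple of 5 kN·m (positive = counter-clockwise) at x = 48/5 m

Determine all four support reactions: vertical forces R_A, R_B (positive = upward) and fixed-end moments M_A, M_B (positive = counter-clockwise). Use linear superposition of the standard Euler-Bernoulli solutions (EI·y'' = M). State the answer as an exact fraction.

Load 1 — uniform load w=9 kN/m over full span:
  R_A = wL/2 = 9·16/2 = 72 kN
  M_A = wL²/12 = 9·16²/12 = 192 kN·m
  R_B = wL/2 = 9·16/2 = 72 kN
  M_B = -wL²/12 = -9·16²/12 = -192 kN·m
Load 2 — point force P=-8 kN at a=8 m (b=L-a=8):
  R_A = Pb²(3a+b)/L³ = (-8)·8²·(3·8+8)/16³ = -4 kN
  M_A = Pab²/L² = (-8)·8·8²/16² = -16 kN·m
  R_B = Pa²(a+3b)/L³ = (-8)·8²·(8+3·8)/16³ = -4 kN
  M_B = -Pa²b/L² = -(-8)·8²·8/16² = 16 kN·m
Load 3 — point force P=4 kN at a=32/3 m (b=L-a=16/3):
  R_A = Pb²(3a+b)/L³ = 4·(16/3)²·(3·(32/3)+(16/3))/16³ = 28/27 kN
  M_A = Pab²/L² = 4·(32/3)·(16/3)²/16² = 128/27 kN·m
  R_B = Pa²(a+3b)/L³ = 4·(32/3)²·((32/3)+3·(16/3))/16³ = 80/27 kN
  M_B = -Pa²b/L² = -4·(32/3)²·(16/3)/16² = -256/27 kN·m
Load 4 — applied couple M₀=5 kN·m at a=48/5 m (b=L-a=32/5):
  R_A = 6M₀ab/L³ = 6·5·(48/5)·(32/5)/16³ = 9/20 kN
  M_A = M₀b(2a-b)/L² = 5·(32/5)·(2·(48/5)-(32/5))/16² = 8/5 kN·m
  R_B = -6M₀ab/L³ = -6·5·(48/5)·(32/5)/16³ = -9/20 kN
  M_B = M₀a(2b-a)/L² = 5·(48/5)·(2·(32/5)-(48/5))/16² = 3/5 kN·m
Superposition: R_A = 37523/540 kN, M_A = 24616/135 kN·m, R_B = 38077/540 kN, M_B = -24959/135 kN·m

R_A = 37523/540 kN, M_A = 24616/135 kN·m, R_B = 38077/540 kN, M_B = -24959/135 kN·m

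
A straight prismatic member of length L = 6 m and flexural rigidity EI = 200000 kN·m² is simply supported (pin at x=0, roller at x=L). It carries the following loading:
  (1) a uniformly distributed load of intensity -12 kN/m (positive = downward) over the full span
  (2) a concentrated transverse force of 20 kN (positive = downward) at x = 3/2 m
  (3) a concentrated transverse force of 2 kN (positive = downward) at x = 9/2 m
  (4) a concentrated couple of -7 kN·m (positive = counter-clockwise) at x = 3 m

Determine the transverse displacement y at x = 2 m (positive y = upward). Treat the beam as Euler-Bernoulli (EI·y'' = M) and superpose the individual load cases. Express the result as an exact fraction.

y(2) = 1639/2880000 m

Load 1 — uniform load w=-12 kN/m over full span:
  y_1 = -wx(L³-2Lx²+x³)/(24EI) = -(-12)·2·(6³-2·6·2²+2³)/(24·200000) = 11/12500 m
Load 2 — point force P=20 kN at a=3/2 m (b=L-a=9/2):
  y_2 = -Pa(L-x)(2Lx-a²-x²)/(6LEI)  [x>a] = -20·(3/2)·(6-2)·(2·6·2-(3/2)²-2²)/(6·6·200000) = -71/240000 m
Load 3 — point force P=2 kN at a=9/2 m (b=L-a=3/2):
  y_3 = -Pbx(L²-b²-x²)/(6LEI)  [x≤a] = -2·(3/2)·2·(6²-(3/2)²-2²)/(6·6·200000) = -119/4800000 m
Load 4 — applied couple M₀=-7 kN·m at a=3 m (b=L-a=3):
  y_4 = (M₀x³/(6L)+C₁x)/EI  [x≤a] with C₁=M₀(3b²-L²)/(6L)=7/4 = ((-7)·2³/(6·6)+(7/4)·2)/200000 = 7/720000 m
Superposition: y = Σ y_i = 1639/2880000 m ≈ 0.000569 m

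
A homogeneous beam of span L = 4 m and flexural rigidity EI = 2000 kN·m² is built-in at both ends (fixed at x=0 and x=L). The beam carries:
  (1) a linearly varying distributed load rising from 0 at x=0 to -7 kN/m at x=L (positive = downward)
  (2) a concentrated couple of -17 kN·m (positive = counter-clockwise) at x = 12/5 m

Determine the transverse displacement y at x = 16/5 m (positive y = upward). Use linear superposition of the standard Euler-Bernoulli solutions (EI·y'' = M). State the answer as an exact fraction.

y(16/5) = 5507/11718750 m

Load 1 — triangular load w₀=-7 kN/m (0→w₀ over full span):
  y_1 = -w₀x²(L-x)²(x+2L)/(120LEI) = -(-7)·(16/5)²·(4-(16/5))²·((16/5)+2·4)/(120·4·2000) = 3136/5859375 m
Load 2 — applied couple M₀=-17 kN·m at a=12/5 m (b=L-a=8/5):
  y_2 = (R_Ax³/6 - M_Ax²/2 - M₀(x-a)²/2)/EI  [x>a] with R_A=-153/25, M_A=-136/25 = ((-153/25)·(16/5)³/6 - (-136/25)·(16/5)²/2 - (-17)·((16/5)-(12/5))²/2)/2000 = -51/781250 m
Superposition: y = Σ y_i = 5507/11718750 m ≈ 0.000470 m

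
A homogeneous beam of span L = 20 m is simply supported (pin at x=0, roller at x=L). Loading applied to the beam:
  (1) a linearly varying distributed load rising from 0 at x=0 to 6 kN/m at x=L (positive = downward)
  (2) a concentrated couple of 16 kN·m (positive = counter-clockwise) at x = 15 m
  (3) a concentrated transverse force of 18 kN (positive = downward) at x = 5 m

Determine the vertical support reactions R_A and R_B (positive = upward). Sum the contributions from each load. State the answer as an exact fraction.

R_A = 343/10 kN, R_B = 437/10 kN

Load 1 — triangular load w₀=6 kN/m (0→w₀ over full span):
  R_A = w₀L/6 = 6·20/6 = 20 kN
  R_B = w₀L/3 = 6·20/3 = 40 kN
Load 2 — applied couple M₀=16 kN·m at a=15 m (b=L-a=5):
  R_A = M₀/L = 16/20 = 4/5 kN
  R_B = -M₀/L = -16/20 = -4/5 kN
Load 3 — point force P=18 kN at a=5 m (b=L-a=15):
  R_A = Pb/L = 18·15/20 = 27/2 kN
  R_B = Pa/L = 18·5/20 = 9/2 kN
Superposition: R_A = 343/10 kN, R_B = 437/10 kN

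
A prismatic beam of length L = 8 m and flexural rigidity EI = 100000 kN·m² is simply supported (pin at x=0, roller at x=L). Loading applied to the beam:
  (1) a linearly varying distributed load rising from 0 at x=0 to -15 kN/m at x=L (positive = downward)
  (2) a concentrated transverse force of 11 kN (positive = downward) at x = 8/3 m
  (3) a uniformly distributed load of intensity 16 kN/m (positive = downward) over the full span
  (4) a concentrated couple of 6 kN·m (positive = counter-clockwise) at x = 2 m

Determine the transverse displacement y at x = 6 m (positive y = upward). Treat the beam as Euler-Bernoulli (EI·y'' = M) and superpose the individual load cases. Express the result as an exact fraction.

Load 1 — triangular load w₀=-15 kN/m (0→w₀ over full span):
  y_1 = -w₀x(7L⁴-10L²x²+3x⁴)/(360LEI) = -(-15)·6·(7·8⁴-10·8²·6²+3·6⁴)/(360·8·100000) = 119/40000 m
Load 2 — point force P=11 kN at a=8/3 m (b=L-a=16/3):
  y_2 = -Pa(L-x)(2Lx-a²-x²)/(6LEI)  [x>a] = -11·(8/3)·(8-6)·(2·8·6-(8/3)²-6²)/(6·8·100000) = -1309/2025000 m
Load 3 — uniform load w=16 kN/m over full span:
  y_3 = -wx(L³-2Lx²+x³)/(24EI) = -16·6·(8³-2·8·6²+6³)/(24·100000) = -19/3125 m
Load 4 — applied couple M₀=6 kN·m at a=2 m (b=L-a=6):
  y_4 = (M₀x³/(6L)-M₀(x-a)²/2+C₁x)/EI  [x>a] with C₁=M₀(3b²-L²)/(6L)=11/2 = (6·6³/(6·8)-6·(6-2)²/2+(11/2)·6)/100000 = 3/25000 m
Superposition: y = Σ y_i = -58829/16200000 m ≈ -0.003631 m

y(6) = -58829/16200000 m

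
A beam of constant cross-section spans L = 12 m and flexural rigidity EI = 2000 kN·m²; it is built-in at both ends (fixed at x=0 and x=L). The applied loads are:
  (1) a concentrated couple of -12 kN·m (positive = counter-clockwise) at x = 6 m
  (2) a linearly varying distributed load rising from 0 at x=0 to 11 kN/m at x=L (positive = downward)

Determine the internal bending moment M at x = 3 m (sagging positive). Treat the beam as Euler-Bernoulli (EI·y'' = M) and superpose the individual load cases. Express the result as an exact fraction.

M(3) = 39/40 kN·m

Load 1 — applied couple M₀=-12 kN·m at a=6 m (b=L-a=6):
  M_1 = R_Ax - M_A  [x≤a] with R_A=-3/2, M_A=-3 = (-3/2)·3 - (-3) = -3/2 kN·m
Load 2 — triangular load w₀=11 kN/m (0→w₀ over full span):
  M_2 = 3w₀Lx/20 - w₀L²/30 - w₀x³/(6L) = 3·11·12·3/20 - 11·12²/30 - 11·3³/(6·12) = 99/40 kN·m
Superposition: M = Σ M_i = 39/40 kN·m ≈ 0.975000 kN·m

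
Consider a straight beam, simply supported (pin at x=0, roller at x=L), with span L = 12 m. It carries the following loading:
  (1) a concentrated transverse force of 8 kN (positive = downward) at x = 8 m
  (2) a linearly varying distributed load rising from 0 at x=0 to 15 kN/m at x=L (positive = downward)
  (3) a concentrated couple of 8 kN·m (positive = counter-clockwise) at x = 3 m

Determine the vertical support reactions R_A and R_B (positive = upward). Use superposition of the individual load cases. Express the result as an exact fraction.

R_A = 100/3 kN, R_B = 194/3 kN

Load 1 — point force P=8 kN at a=8 m (b=L-a=4):
  R_A = Pb/L = 8·4/12 = 8/3 kN
  R_B = Pa/L = 8·8/12 = 16/3 kN
Load 2 — triangular load w₀=15 kN/m (0→w₀ over full span):
  R_A = w₀L/6 = 15·12/6 = 30 kN
  R_B = w₀L/3 = 15·12/3 = 60 kN
Load 3 — applied couple M₀=8 kN·m at a=3 m (b=L-a=9):
  R_A = M₀/L = 8/12 = 2/3 kN
  R_B = -M₀/L = -8/12 = -2/3 kN
Superposition: R_A = 100/3 kN, R_B = 194/3 kN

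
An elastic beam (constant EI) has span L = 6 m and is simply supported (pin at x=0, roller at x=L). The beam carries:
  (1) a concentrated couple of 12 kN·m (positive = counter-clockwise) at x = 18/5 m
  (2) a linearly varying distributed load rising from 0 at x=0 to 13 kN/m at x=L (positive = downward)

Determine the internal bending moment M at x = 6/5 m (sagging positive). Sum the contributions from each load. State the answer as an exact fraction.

Load 1 — applied couple M₀=12 kN·m at a=18/5 m (b=L-a=12/5):
  M_1 = M₀x/L  [x≤a] = 12·(6/5)/6 = 12/5 kN·m
Load 2 — triangular load w₀=13 kN/m (0→w₀ over full span):
  M_2 = w₀Lx/6 - w₀x³/(6L) = 13·6·(6/5)/6 - 13·(6/5)³/(6·6) = 1872/125 kN·m
Superposition: M = Σ M_i = 2172/125 kN·m ≈ 17.376000 kN·m

M(6/5) = 2172/125 kN·m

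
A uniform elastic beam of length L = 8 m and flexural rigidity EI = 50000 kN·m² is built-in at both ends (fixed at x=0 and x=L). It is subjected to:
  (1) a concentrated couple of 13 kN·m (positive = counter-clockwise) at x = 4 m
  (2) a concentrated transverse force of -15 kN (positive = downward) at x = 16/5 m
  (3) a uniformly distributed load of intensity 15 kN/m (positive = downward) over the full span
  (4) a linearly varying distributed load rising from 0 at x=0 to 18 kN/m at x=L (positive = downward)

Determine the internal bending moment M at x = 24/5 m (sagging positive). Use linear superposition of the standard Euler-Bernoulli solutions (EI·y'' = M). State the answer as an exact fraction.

Load 1 — applied couple M₀=13 kN·m at a=4 m (b=L-a=4):
  M_1 = R_Ax - M_A - M₀  [x>a] with R_A=39/16, M_A=13/4 = (39/16)·(24/5) - (13/4) - 13 = -91/20 kN·m
Load 2 — point force P=-15 kN at a=16/5 m (b=L-a=24/5):
  M_2 = Pa²(a+3b)(L-x)/L³ - Pa²b/L²  [x>a] = (-15)·(16/5)²·((16/5)+3·(24/5))·(8-(24/5))/8³ - (-15)·(16/5)²·(24/5)/8² = -672/125 kN·m
Load 3 — uniform load w=15 kN/m over full span:
  M_3 = wLx/2 - wL²/12 - wx²/2 = 15·8·(24/5)/2 - 15·8²/12 - 15·(24/5)²/2 = 176/5 kN·m
Load 4 — triangular load w₀=18 kN/m (0→w₀ over full span):
  M_4 = 3w₀Lx/20 - w₀L²/30 - w₀x³/(6L) = 3·18·8·(24/5)/20 - 18·8²/30 - 18·(24/5)³/(6·8) = 2976/125 kN·m
Superposition: M = Σ M_i = 24541/500 kN·m ≈ 49.082000 kN·m

M(24/5) = 24541/500 kN·m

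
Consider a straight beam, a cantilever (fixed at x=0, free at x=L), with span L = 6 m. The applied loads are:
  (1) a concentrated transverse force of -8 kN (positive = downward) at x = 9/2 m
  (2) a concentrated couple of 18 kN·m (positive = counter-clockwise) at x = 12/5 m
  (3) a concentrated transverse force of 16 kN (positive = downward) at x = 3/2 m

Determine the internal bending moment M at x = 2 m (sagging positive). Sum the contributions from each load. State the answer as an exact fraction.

M(2) = 38 kN·m

Load 1 — point force P=-8 kN at a=9/2 m (b=L-a=3/2):
  M_1 = -P(a-x)  [x≤a] = -(-8)·((9/2)-2) = 20 kN·m
Load 2 — applied couple M₀=18 kN·m at a=12/5 m (b=L-a=18/5):
  M_2 = M₀  [x≤a] = 18 = 18 kN·m
Load 3 — point force P=16 kN at a=3/2 m (b=L-a=9/2):
  M_3 = 0  [x>a] = 0 kN·m
Superposition: M = Σ M_i = 38 kN·m ≈ 38.000000 kN·m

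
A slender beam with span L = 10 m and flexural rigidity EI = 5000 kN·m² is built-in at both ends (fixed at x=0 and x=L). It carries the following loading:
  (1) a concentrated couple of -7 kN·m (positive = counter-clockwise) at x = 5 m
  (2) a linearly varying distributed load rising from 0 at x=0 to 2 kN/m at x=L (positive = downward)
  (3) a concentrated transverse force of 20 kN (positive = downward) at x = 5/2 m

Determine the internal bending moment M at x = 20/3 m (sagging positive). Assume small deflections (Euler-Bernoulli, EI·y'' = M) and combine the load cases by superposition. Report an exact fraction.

Load 1 — applied couple M₀=-7 kN·m at a=5 m (b=L-a=5):
  M_1 = R_Ax - M_A - M₀  [x>a] with R_A=-21/20, M_A=-7/4 = (-21/20)·(20/3) - (-7/4) - (-7) = 7/4 kN·m
Load 2 — triangular load w₀=2 kN/m (0→w₀ over full span):
  M_2 = 3w₀Lx/20 - w₀L²/30 - w₀x³/(6L) = 3·2·10·(20/3)/20 - 2·10²/30 - 2·(20/3)³/(6·10) = 280/81 kN·m
Load 3 — point force P=20 kN at a=5/2 m (b=L-a=15/2):
  M_3 = Pa²(a+3b)(L-x)/L³ - Pa²b/L²  [x>a] = 20·(5/2)²·((5/2)+3·(15/2))·(10-(20/3))/10³ - 20·(5/2)²·(15/2)/10² = 25/24 kN·m
Superposition: M = Σ M_i = 4049/648 kN·m ≈ 6.248457 kN·m

M(20/3) = 4049/648 kN·m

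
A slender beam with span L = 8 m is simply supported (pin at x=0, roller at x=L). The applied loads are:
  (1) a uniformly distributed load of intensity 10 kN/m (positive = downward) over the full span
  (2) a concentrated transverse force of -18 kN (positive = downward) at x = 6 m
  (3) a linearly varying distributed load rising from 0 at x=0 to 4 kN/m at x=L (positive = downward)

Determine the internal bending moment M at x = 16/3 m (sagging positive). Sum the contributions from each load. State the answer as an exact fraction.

M(16/3) = 5096/81 kN·m

Load 1 — uniform load w=10 kN/m over full span:
  M_1 = wx(L-x)/2 = 10·(16/3)·(8-(16/3))/2 = 640/9 kN·m
Load 2 — point force P=-18 kN at a=6 m (b=L-a=2):
  M_2 = Pbx/L  [x≤a] = (-18)·2·(16/3)/8 = -24 kN·m
Load 3 — triangular load w₀=4 kN/m (0→w₀ over full span):
  M_3 = w₀Lx/6 - w₀x³/(6L) = 4·8·(16/3)/6 - 4·(16/3)³/(6·8) = 1280/81 kN·m
Superposition: M = Σ M_i = 5096/81 kN·m ≈ 62.913580 kN·m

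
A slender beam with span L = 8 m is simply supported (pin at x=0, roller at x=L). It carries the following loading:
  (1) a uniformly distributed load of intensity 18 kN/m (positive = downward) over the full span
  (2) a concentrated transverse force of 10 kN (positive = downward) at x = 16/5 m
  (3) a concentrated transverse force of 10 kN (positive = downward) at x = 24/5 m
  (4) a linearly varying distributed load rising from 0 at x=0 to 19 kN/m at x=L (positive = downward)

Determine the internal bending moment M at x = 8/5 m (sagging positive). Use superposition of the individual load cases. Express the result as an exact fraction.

Load 1 — uniform load w=18 kN/m over full span:
  M_1 = wx(L-x)/2 = 18·(8/5)·(8-(8/5))/2 = 2304/25 kN·m
Load 2 — point force P=10 kN at a=16/5 m (b=L-a=24/5):
  M_2 = Pbx/L  [x≤a] = 10·(24/5)·(8/5)/8 = 48/5 kN·m
Load 3 — point force P=10 kN at a=24/5 m (b=L-a=16/5):
  M_3 = Pbx/L  [x≤a] = 10·(16/5)·(8/5)/8 = 32/5 kN·m
Load 4 — triangular load w₀=19 kN/m (0→w₀ over full span):
  M_4 = w₀Lx/6 - w₀x³/(6L) = 19·8·(8/5)/6 - 19·(8/5)³/(6·8) = 4864/125 kN·m
Superposition: M = Σ M_i = 18384/125 kN·m ≈ 147.072000 kN·m

M(8/5) = 18384/125 kN·m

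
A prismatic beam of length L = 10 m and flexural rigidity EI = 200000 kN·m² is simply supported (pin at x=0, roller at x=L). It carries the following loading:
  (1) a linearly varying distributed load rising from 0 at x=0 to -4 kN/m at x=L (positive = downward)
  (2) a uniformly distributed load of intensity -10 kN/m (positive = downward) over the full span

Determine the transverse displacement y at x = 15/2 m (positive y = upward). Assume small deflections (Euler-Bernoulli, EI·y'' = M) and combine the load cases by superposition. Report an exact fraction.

Load 1 — triangular load w₀=-4 kN/m (0→w₀ over full span):
  y_1 = -w₀x(7L⁴-10L²x²+3x⁴)/(360LEI) = -(-4)·(15/2)·(7·10⁴-10·10²·(15/2)²+3·(15/2)⁴)/(360·10·200000) = 119/122880 m
Load 2 — uniform load w=-10 kN/m over full span:
  y_2 = -wx(L³-2Lx²+x³)/(24EI) = -(-10)·(15/2)·(10³-2·10·(15/2)²+(15/2)³)/(24·200000) = 19/4096 m
Superposition: y = Σ y_i = 689/122880 m ≈ 0.005607 m

y(15/2) = 689/122880 m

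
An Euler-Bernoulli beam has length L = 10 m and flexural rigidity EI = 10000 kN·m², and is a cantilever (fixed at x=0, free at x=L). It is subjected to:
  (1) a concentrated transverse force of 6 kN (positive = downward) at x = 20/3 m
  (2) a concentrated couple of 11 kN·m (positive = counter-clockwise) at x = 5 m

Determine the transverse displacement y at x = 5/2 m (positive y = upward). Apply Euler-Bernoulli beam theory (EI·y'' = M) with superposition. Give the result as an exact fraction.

y(5/2) = -3/400 m

Load 1 — point force P=6 kN at a=20/3 m (b=L-a=10/3):
  y_1 = -Px²(3a-x)/(6EI)  [x≤a] = -6·(5/2)²·(3·(20/3)-(5/2))/(6·10000) = -7/640 m
Load 2 — applied couple M₀=11 kN·m at a=5 m (b=L-a=5):
  y_2 = M₀x²/(2EI)  [x≤a] = 11·(5/2)²/(2·10000) = 11/3200 m
Superposition: y = Σ y_i = -3/400 m ≈ -0.007500 m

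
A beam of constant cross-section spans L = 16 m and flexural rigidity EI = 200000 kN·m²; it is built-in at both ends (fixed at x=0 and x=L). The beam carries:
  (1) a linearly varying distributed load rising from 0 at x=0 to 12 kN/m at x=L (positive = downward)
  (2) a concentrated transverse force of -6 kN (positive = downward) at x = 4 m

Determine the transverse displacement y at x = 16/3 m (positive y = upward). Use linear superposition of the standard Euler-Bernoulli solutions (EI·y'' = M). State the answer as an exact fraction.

y(16/3) = -13076/3796875 m

Load 1 — triangular load w₀=12 kN/m (0→w₀ over full span):
  y_1 = -w₀x²(L-x)²(x+2L)/(120LEI) = -12·(16/3)²·(16-(16/3))²·((16/3)+2·16)/(120·16·200000) = -14336/3796875 m
Load 2 — point force P=-6 kN at a=4 m (b=L-a=12):
  y_2 = -Pa²(L-x)²(3bL-(3b+a)(L-x))/(6L³EI)  [x>a] = -(-6)·4²·(16-(16/3))²·(3·12·16-(3·12+4)·(16-(16/3)))/(6·16³·200000) = 28/84375 m
Superposition: y = Σ y_i = -13076/3796875 m ≈ -0.003444 m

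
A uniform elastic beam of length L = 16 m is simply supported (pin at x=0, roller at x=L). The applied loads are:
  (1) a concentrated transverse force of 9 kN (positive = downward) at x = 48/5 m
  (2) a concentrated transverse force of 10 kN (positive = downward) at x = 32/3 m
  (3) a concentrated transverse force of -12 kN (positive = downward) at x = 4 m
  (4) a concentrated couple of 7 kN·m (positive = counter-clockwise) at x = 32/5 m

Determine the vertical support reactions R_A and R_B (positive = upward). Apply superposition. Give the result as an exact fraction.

Load 1 — point force P=9 kN at a=48/5 m (b=L-a=32/5):
  R_A = Pb/L = 9·(32/5)/16 = 18/5 kN
  R_B = Pa/L = 9·(48/5)/16 = 27/5 kN
Load 2 — point force P=10 kN at a=32/3 m (b=L-a=16/3):
  R_A = Pb/L = 10·(16/3)/16 = 10/3 kN
  R_B = Pa/L = 10·(32/3)/16 = 20/3 kN
Load 3 — point force P=-12 kN at a=4 m (b=L-a=12):
  R_A = Pb/L = (-12)·12/16 = -9 kN
  R_B = Pa/L = (-12)·4/16 = -3 kN
Load 4 — applied couple M₀=7 kN·m at a=32/5 m (b=L-a=48/5):
  R_A = M₀/L = 7/16 kN
  R_B = -M₀/L = -7/16 kN
Superposition: R_A = -391/240 kN, R_B = 2071/240 kN

R_A = -391/240 kN, R_B = 2071/240 kN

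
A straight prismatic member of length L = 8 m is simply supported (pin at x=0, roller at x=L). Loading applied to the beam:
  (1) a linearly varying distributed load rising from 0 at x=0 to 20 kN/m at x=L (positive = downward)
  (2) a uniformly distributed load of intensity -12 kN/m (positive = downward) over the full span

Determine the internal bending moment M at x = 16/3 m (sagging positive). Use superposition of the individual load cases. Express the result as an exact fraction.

Load 1 — triangular load w₀=20 kN/m (0→w₀ over full span):
  M_1 = w₀Lx/6 - w₀x³/(6L) = 20·8·(16/3)/6 - 20·(16/3)³/(6·8) = 6400/81 kN·m
Load 2 — uniform load w=-12 kN/m over full span:
  M_2 = wx(L-x)/2 = (-12)·(16/3)·(8-(16/3))/2 = -256/3 kN·m
Superposition: M = Σ M_i = -512/81 kN·m ≈ -6.320988 kN·m

M(16/3) = -512/81 kN·m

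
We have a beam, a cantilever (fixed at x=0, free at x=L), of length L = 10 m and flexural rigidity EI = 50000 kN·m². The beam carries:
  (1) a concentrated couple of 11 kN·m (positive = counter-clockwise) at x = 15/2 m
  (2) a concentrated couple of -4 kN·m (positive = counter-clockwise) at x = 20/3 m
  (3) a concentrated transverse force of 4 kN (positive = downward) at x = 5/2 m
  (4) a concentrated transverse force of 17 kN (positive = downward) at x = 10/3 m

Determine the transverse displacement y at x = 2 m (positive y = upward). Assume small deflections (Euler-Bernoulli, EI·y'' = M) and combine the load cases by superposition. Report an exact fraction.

Load 1 — applied couple M₀=11 kN·m at a=15/2 m (b=L-a=5/2):
  y_1 = M₀x²/(2EI)  [x≤a] = 11·2²/(2·50000) = 11/25000 m
Load 2 — applied couple M₀=-4 kN·m at a=20/3 m (b=L-a=10/3):
  y_2 = M₀x²/(2EI)  [x≤a] = (-4)·2²/(2·50000) = -1/6250 m
Load 3 — point force P=4 kN at a=5/2 m (b=L-a=15/2):
  y_3 = -Px²(3a-x)/(6EI)  [x≤a] = -4·2²·(3·(5/2)-2)/(6·50000) = -11/37500 m
Load 4 — point force P=17 kN at a=10/3 m (b=L-a=20/3):
  y_4 = -Px²(3a-x)/(6EI)  [x≤a] = -17·2²·(3·(10/3)-2)/(6·50000) = -17/9375 m
Superposition: y = Σ y_i = -137/75000 m ≈ -0.001827 m

y(2) = -137/75000 m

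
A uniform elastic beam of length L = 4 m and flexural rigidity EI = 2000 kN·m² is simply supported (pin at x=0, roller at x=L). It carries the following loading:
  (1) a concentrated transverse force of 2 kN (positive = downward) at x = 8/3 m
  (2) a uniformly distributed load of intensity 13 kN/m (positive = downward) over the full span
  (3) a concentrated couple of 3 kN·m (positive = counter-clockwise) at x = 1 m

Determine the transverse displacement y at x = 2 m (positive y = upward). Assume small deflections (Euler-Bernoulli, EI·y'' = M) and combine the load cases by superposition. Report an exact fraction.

y(2) = -14047/648000 m

Load 1 — point force P=2 kN at a=8/3 m (b=L-a=4/3):
  y_1 = -Pbx(L²-b²-x²)/(6LEI)  [x≤a] = -2·(4/3)·2·(4²-(4/3)²-2²)/(6·4·2000) = -23/20250 m
Load 2 — uniform load w=13 kN/m over full span:
  y_2 = -wx(L³-2Lx²+x³)/(24EI) = -13·2·(4³-2·4·2²+2³)/(24·2000) = -13/600 m
Load 3 — applied couple M₀=3 kN·m at a=1 m (b=L-a=3):
  y_3 = (M₀x³/(6L)-M₀(x-a)²/2+C₁x)/EI  [x>a] with C₁=M₀(3b²-L²)/(6L)=11/8 = (3·2³/(6·4)-3·(2-1)²/2+(11/8)·2)/2000 = 9/8000 m
Superposition: y = Σ y_i = -14047/648000 m ≈ -0.021677 m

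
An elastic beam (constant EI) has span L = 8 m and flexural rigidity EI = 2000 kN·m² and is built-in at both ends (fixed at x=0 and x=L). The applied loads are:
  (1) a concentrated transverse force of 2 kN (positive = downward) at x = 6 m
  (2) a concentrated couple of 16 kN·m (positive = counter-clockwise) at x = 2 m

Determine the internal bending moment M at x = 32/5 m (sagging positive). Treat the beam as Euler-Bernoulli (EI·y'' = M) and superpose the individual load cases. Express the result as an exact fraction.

M(32/5) = 37/20 kN·m

Load 1 — point force P=2 kN at a=6 m (b=L-a=2):
  M_1 = Pa²(a+3b)(L-x)/L³ - Pa²b/L²  [x>a] = 2·6²·(6+3·2)·(8-(32/5))/8³ - 2·6²·2/8² = 9/20 kN·m
Load 2 — applied couple M₀=16 kN·m at a=2 m (b=L-a=6):
  M_2 = R_Ax - M_A - M₀  [x>a] with R_A=9/4, M_A=-3 = (9/4)·(32/5) - (-3) - 16 = 7/5 kN·m
Superposition: M = Σ M_i = 37/20 kN·m ≈ 1.850000 kN·m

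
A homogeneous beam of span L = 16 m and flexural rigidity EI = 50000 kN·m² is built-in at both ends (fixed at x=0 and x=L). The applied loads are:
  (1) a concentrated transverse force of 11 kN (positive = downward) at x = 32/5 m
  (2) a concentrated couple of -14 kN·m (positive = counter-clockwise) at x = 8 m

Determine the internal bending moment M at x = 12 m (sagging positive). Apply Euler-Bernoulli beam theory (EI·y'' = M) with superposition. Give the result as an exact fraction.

M(12) = 171/500 kN·m

Load 1 — point force P=11 kN at a=32/5 m (b=L-a=48/5):
  M_1 = Pa²(a+3b)(L-x)/L³ - Pa²b/L²  [x>a] = 11·(32/5)²·((32/5)+3·(48/5))·(16-12)/16³ - 11·(32/5)²·(48/5)/16² = -176/125 kN·m
Load 2 — applied couple M₀=-14 kN·m at a=8 m (b=L-a=8):
  M_2 = R_Ax - M_A - M₀  [x>a] with R_A=-21/16, M_A=-7/2 = (-21/16)·12 - (-7/2) - (-14) = 7/4 kN·m
Superposition: M = Σ M_i = 171/500 kN·m ≈ 0.342000 kN·m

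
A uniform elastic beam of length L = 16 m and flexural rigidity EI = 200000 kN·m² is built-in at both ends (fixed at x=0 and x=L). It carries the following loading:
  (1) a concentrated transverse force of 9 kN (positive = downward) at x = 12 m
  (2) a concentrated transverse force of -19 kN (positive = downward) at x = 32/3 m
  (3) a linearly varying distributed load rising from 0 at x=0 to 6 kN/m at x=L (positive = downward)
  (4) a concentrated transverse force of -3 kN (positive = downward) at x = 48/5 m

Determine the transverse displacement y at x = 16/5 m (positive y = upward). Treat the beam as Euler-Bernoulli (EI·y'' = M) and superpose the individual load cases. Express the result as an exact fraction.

Load 1 — point force P=9 kN at a=12 m (b=L-a=4):
  y_1 = -Pb²x²(3aL-(3a+b)x)/(6L³EI)  [x≤a] = -9·4²·(16/5)²·(3·12·16-(3·12+4)·(16/5))/(6·16³·200000) = -21/156250 m
Load 2 — point force P=-19 kN at a=32/3 m (b=L-a=16/3):
  y_2 = -Pb²x²(3aL-(3a+b)x)/(6L³EI)  [x≤a] = -(-19)·(16/3)²·(16/5)²·(3·(32/3)·16-(3·(32/3)+(16/3))·(16/5))/(6·16³·200000) = 13984/31640625 m
Load 3 — triangular load w₀=6 kN/m (0→w₀ over full span):
  y_3 = -w₀x²(L-x)²(x+2L)/(120LEI) = -6·(16/5)²·(16-(16/5))²·((16/5)+2·16)/(120·16·200000) = -45056/48828125 m
Load 4 — point force P=-3 kN at a=48/5 m (b=L-a=32/5):
  y_4 = -Pb²x²(3aL-(3a+b)x)/(6L³EI)  [x≤a] = -(-3)·(32/5)²·(16/5)²·(3·(48/5)·16-(3·(48/5)+(32/5))·(16/5))/(6·16³·200000) = 4352/48828125 m
Superposition: y = Σ y_i = -4161173/7910156250 m ≈ -0.000526 m

y(16/5) = -4161173/7910156250 m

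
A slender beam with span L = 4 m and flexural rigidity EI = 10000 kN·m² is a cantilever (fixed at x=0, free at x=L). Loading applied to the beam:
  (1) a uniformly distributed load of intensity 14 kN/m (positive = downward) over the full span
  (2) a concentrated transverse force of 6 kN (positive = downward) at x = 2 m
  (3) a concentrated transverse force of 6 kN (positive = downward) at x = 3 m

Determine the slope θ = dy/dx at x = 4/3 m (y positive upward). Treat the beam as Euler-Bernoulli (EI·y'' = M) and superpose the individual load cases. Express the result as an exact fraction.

Load 1 — uniform load w=14 kN/m over full span:
  θ_1 = -wx(x²-3Lx+3L²)/(6EI) = -14·(4/3)·((4/3)²-3·4·(4/3)+3·4²)/(6·10000) = -532/50625 rad
Load 2 — point force P=6 kN at a=2 m (b=L-a=2):
  θ_2 = -Px(2a-x)/(2EI)  [x≤a] = -6·(4/3)·(2·2-(4/3))/(2·10000) = -2/1875 rad
Load 3 — point force P=6 kN at a=3 m (b=L-a=1):
  θ_3 = -Px(2a-x)/(2EI)  [x≤a] = -6·(4/3)·(2·3-(4/3))/(2·10000) = -7/3750 rad
Superposition: θ = Σ θ_i = -1361/101250 rad ≈ -0.013442 rad

θ(4/3) = -1361/101250 rad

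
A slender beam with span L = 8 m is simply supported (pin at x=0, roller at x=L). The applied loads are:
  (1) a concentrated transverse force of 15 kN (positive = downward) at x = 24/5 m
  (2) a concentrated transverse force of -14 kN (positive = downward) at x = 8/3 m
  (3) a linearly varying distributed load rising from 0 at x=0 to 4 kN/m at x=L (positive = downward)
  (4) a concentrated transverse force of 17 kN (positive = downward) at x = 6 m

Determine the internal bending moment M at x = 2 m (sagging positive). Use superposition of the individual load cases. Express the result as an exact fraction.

M(2) = 71/6 kN·m

Load 1 — point force P=15 kN at a=24/5 m (b=L-a=16/5):
  M_1 = Pbx/L  [x≤a] = 15·(16/5)·2/8 = 12 kN·m
Load 2 — point force P=-14 kN at a=8/3 m (b=L-a=16/3):
  M_2 = Pbx/L  [x≤a] = (-14)·(16/3)·2/8 = -56/3 kN·m
Load 3 — triangular load w₀=4 kN/m (0→w₀ over full span):
  M_3 = w₀Lx/6 - w₀x³/(6L) = 4·8·2/6 - 4·2³/(6·8) = 10 kN·m
Load 4 — point force P=17 kN at a=6 m (b=L-a=2):
  M_4 = Pbx/L  [x≤a] = 17·2·2/8 = 17/2 kN·m
Superposition: M = Σ M_i = 71/6 kN·m ≈ 11.833333 kN·m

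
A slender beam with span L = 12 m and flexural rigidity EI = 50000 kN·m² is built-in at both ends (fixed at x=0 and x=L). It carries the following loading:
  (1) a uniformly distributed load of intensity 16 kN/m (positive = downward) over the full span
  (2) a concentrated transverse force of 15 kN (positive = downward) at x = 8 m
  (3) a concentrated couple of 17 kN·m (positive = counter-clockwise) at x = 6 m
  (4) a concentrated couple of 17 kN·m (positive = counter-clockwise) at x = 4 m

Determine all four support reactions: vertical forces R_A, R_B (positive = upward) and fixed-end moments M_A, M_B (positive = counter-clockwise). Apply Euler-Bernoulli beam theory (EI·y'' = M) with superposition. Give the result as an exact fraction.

R_A = 7481/72 kN, M_A = 2515/12 kN·m, R_B = 7423/72 kN, M_B = -835/4 kN·m

Load 1 — uniform load w=16 kN/m over full span:
  R_A = wL/2 = 16·12/2 = 96 kN
  M_A = wL²/12 = 16·12²/12 = 192 kN·m
  R_B = wL/2 = 16·12/2 = 96 kN
  M_B = -wL²/12 = -16·12²/12 = -192 kN·m
Load 2 — point force P=15 kN at a=8 m (b=L-a=4):
  R_A = Pb²(3a+b)/L³ = 15·4²·(3·8+4)/12³ = 35/9 kN
  M_A = Pab²/L² = 15·8·4²/12² = 40/3 kN·m
  R_B = Pa²(a+3b)/L³ = 15·8²·(8+3·4)/12³ = 100/9 kN
  M_B = -Pa²b/L² = -15·8²·4/12² = -80/3 kN·m
Load 3 — applied couple M₀=17 kN·m at a=6 m (b=L-a=6):
  R_A = 6M₀ab/L³ = 6·17·6·6/12³ = 17/8 kN
  M_A = M₀b(2a-b)/L² = 17·6·(2·6-6)/12² = 17/4 kN·m
  R_B = -6M₀ab/L³ = -6·17·6·6/12³ = -17/8 kN
  M_B = M₀a(2b-a)/L² = 17·6·(2·6-6)/12² = 17/4 kN·m
Load 4 — applied couple M₀=17 kN·m at a=4 m (b=L-a=8):
  R_A = 6M₀ab/L³ = 6·17·4·8/12³ = 17/9 kN
  M_A = M₀b(2a-b)/L² = 17·8·(2·4-8)/12² = 0 kN·m
  R_B = -6M₀ab/L³ = -6·17·4·8/12³ = -17/9 kN
  M_B = M₀a(2b-a)/L² = 17·4·(2·8-4)/12² = 17/3 kN·m
Superposition: R_A = 7481/72 kN, M_A = 2515/12 kN·m, R_B = 7423/72 kN, M_B = -835/4 kN·m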